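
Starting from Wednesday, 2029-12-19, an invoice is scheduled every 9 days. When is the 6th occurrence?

2030-02-02

The 6th occurrence is 5 intervals after the first: 5 × 9 = 45 days after 2029-12-19.
December has 31 days — 12 days to the end of December leaves 33.
January has 31 days (2 left).
2 days into February → 2030-02-02.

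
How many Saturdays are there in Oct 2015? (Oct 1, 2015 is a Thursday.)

5

Oct 1, 2015 is a Thursday; the first Saturday on or after it is Oct 3, 2015 (2 days later).
From Oct 3, 2015 to Oct 31, 2015 is 31 − 3 = 28 days.
28 ÷ 7 = 4 full weeks with remainder 0, so 4 more Saturdays after the first → 5.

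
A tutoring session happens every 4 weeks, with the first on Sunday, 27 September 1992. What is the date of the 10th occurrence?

6 June 1993

The 10th occurrence is 9 intervals after the first: 9 × 28 = 252 days after 27 September 1992.
September has 30 days — 3 days to the end of September leaves 249.
October has 31 days (218 left).
November has 30 days (188 left).
December has 31 days (157 left).
January has 31 days (126 left).
February has 28 days (98 left).
March has 31 days (67 left).
April has 30 days (37 left).
May has 31 days (6 left).
6 days into June → 6 June 1993.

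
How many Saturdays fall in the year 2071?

1 January 2071 is a Thursday; the first Saturday on or after it is 3 January 2071 (2 days later).
From 3 January 2071 to 31 December 2071: 28 + 28 + 31 + 30 + 31 + 30 + 31 + 31 + 30 + 31 + 30 + 31 = 362 days (rest of January, February, March, April, May, June, July, August, September, October, November, December).
362 ÷ 7 = 51 full weeks with remainder 5, so 51 more Saturdays after the first → 52.

52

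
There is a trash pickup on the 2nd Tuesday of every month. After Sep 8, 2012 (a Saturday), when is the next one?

Sep 11, 2012

Sep 2012 starts on a Saturday; its first Tuesday is the 4th, so the 2nd Tuesday is the 11th — Sep 11, 2012.
Sep 11, 2012 is after Sep 8, 2012, so that is the next one.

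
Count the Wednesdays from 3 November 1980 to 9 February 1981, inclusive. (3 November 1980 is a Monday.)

3 November 1980 is a Monday; the first Wednesday on or after it is 5 November 1980 (2 days later).
From 5 November 1980 to 9 February 1981: 25 + 31 + 31 + 9 = 96 days (rest of November, December, January, February).
96 ÷ 7 = 13 full weeks with remainder 5, so 13 more Wednesdays after the first → 14.

14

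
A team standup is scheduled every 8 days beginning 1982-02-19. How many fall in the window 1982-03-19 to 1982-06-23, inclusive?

12

Occurrences land 8·i days after 1982-02-19 for i = 0, 1, 2, …
1982-03-19 is 28 days after the start; 28 ÷ 8 = 3 remainder 4; since the remainder is 4, round up to i = 4. First occurrence in the window: #5 on 1982-03-23 (4×8 = 32 days in).
1982-06-23 is 124 days after the start; 124 ÷ 8 = 15 remainder 4. Last occurrence in the window: #16 on 1982-06-19.
Occurrences #5 through #16: 12 in total.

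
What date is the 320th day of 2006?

Jan has 31 days (320 − 31 = 289 remain).
Feb has 28 days (289 − 28 = 261 remain).
Mar has 31 days (261 − 31 = 230 remain).
Apr has 30 days (230 − 30 = 200 remain).
May has 31 days (200 − 31 = 169 remain).
Jun has 30 days (169 − 30 = 139 remain).
Jul has 31 days (139 − 31 = 108 remain).
Aug has 31 days (108 − 31 = 77 remain).
Sep has 30 days (77 − 30 = 47 remain).
Oct has 31 days (47 − 31 = 16 remain).
16 into Nov → Nov 16.

Nov 16, 2006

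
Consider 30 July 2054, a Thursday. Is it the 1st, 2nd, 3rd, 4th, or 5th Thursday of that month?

Day 30 falls in week ⌈30/7⌉ of the month.
Days 1–7 hold the 1st Thursday, 8–14 the 2nd, 15–21 the 3rd, 22–28 the 4th, 29–31 the 5th.
30 is in the range for the 5th.

5th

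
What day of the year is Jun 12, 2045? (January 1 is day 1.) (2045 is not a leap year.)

Days in months before Jun: 31 + 28 + 31 + 30 + 31 = 151.
Plus 12 days into Jun → day 163.

163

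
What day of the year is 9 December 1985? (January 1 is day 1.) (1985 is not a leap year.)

Days in months before December: 31 + 28 + 31 + 30 + 31 + 30 + 31 + 31 + 30 + 31 + 30 = 334.
Plus 9 days into December → day 343.

343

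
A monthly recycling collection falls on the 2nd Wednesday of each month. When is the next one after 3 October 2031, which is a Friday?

8 October 2031

October 2031 starts on a Wednesday; its first Wednesday is the 1st, so the 2nd Wednesday is the 8th — 8 October 2031.
8 October 2031 is after 3 October 2031, so that is the next one.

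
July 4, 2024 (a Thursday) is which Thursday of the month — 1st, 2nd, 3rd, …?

1st

Day 4 falls in week ⌈4/7⌉ of the month.
Days 1–7 hold the 1st Thursday, 8–14 the 2nd, 15–21 the 3rd, 22–28 the 4th, 29–31 the 5th.
4 is in the range for the 1st.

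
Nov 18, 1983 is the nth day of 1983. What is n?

Days in months before Nov: 31 + 28 + 31 + 30 + 31 + 30 + 31 + 31 + 30 + 31 = 304.
Plus 18 days into Nov → day 322.

322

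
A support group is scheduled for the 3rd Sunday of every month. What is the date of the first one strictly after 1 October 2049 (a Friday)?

October 2049 starts on a Friday; its first Sunday is the 3rd, so the 3rd Sunday is the 17th — 17 October 2049.
17 October 2049 is after 1 October 2049, so that is the next one.

17 October 2049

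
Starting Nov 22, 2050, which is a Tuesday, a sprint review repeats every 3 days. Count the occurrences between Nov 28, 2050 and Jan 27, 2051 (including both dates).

Occurrences land 3·i days after Nov 22, 2050 for i = 0, 1, 2, …
Nov 28, 2050 is 6 days after the start; 6 ÷ 3 = 2 remainder 0. First occurrence in the window: #3 on Nov 28, 2050 (2×3 = 6 days in).
Jan 27, 2051 is 66 days after the start; 66 ÷ 3 = 22 remainder 0. Last occurrence in the window: #23 on Jan 27, 2051.
Occurrences #3 through #23: 21 in total.

21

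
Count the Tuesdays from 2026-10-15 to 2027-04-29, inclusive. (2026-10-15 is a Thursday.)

2026-10-15 is a Thursday; the first Tuesday on or after it is 2026-10-20 (5 days later).
From 2026-10-20 to 2027-04-29: 11 + 30 + 31 + 31 + 28 + 31 + 29 = 191 days (rest of October, November, December, January, February, March, April).
191 ÷ 7 = 27 full weeks with remainder 2, so 27 more Tuesdays after the first → 28.

28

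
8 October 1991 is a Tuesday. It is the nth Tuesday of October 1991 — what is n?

2nd

Day 8 falls in week ⌈8/7⌉ of the month.
Days 1–7 hold the 1st Tuesday, 8–14 the 2nd, 15–21 the 3rd, 22–28 the 4th, 29–31 the 5th.
8 is in the range for the 2nd.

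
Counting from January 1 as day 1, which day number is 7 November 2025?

Days in months before November: 31 + 28 + 31 + 30 + 31 + 30 + 31 + 31 + 30 + 31 = 304.
Plus 7 days into November → day 311.

311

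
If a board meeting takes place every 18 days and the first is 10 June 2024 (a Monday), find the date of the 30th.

14 November 2025

The 30th occurrence is 29 intervals after the first: 29 × 18 = 522 days after 10 June 2024.
June has 30 days — 20 days to the end of June leaves 502.
From end of June to end of 2024 is 184 days (318 left).
January has 31 days (287 left).
February has 28 days (259 left).
March has 31 days (228 left).
April has 30 days (198 left).
May has 31 days (167 left).
June has 30 days (137 left).
July has 31 days (106 left).
August has 31 days (75 left).
September has 30 days (45 left).
October has 31 days (14 left).
14 days into November → 14 November 2025.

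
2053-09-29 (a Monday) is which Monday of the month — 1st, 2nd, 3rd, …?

5th

Day 29 falls in week ⌈29/7⌉ of the month.
Days 1–7 hold the 1st Monday, 8–14 the 2nd, 15–21 the 3rd, 22–28 the 4th, 29–31 the 5th.
29 is in the range for the 5th.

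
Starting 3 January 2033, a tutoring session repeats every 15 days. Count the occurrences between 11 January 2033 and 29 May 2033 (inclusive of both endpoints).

Occurrences land 15·i days after 3 January 2033 for i = 0, 1, 2, …
11 January 2033 is 8 days after the start; 8 ÷ 15 = 0 remainder 8; since the remainder is 8, round up to i = 1. First occurrence in the window: #2 on 18 January 2033 (1×15 = 15 days in).
29 May 2033 is 146 days after the start; 146 ÷ 15 = 9 remainder 11. Last occurrence in the window: #10 on 18 May 2033.
Occurrences #2 through #10: 9 in total.

9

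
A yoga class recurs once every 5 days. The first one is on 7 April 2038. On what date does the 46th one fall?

The 46th occurrence is 45 intervals after the first: 45 × 5 = 225 days after 7 April 2038.
April has 30 days — 23 days to the end of April leaves 202.
May has 31 days (171 left).
June has 30 days (141 left).
July has 31 days (110 left).
August has 31 days (79 left).
September has 30 days (49 left).
October has 31 days (18 left).
18 days into November → 18 November 2038.

18 November 2038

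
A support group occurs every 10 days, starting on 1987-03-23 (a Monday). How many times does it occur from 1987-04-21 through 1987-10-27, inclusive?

Occurrences land 10·i days after 1987-03-23 for i = 0, 1, 2, …
1987-04-21 is 29 days after the start; 29 ÷ 10 = 2 remainder 9; since the remainder is 9, round up to i = 3. First occurrence in the window: #4 on 1987-04-22 (3×10 = 30 days in).
1987-10-27 is 218 days after the start; 218 ÷ 10 = 21 remainder 8. Last occurrence in the window: #22 on 1987-10-19.
Occurrences #4 through #22: 19 in total.

19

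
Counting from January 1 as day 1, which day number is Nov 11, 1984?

Days in months before Nov: 31 + 29 + 31 + 30 + 31 + 30 + 31 + 31 + 30 + 31 = 305.
Plus 11 days into Nov → day 316.

316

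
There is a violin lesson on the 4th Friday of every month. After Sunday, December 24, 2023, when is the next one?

January 26, 2024

December 2023 starts on a Friday; its first Friday is the 1st, so the 4th Friday is the 22nd — December 22, 2023.
That is not after December 24, 2023, so look at January 2024.
January 2024 starts on a Monday; its first Friday is the 5th, so the 4th Friday is the 26th — January 26, 2024.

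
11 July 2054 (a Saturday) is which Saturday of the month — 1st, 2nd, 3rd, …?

2nd

Day 11 falls in week ⌈11/7⌉ of the month.
Days 1–7 hold the 1st Saturday, 8–14 the 2nd, 15–21 the 3rd, 22–28 the 4th, 29–31 the 5th.
11 is in the range for the 2nd.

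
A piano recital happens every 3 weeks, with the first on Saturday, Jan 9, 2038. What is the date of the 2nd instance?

The 2nd occurrence is 1 interval after the first: 1 × 21 = 21 days after Jan 9, 2038.
21 days later is Jan 30, 2038.

Jan 30, 2038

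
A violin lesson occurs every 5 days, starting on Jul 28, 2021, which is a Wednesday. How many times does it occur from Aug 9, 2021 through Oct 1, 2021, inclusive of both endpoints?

Occurrences land 5·i days after Jul 28, 2021 for i = 0, 1, 2, …
Aug 9, 2021 is 12 days after the start; 12 ÷ 5 = 2 remainder 2; since the remainder is 2, round up to i = 3. First occurrence in the window: #4 on Aug 12, 2021 (3×5 = 15 days in).
Oct 1, 2021 is 65 days after the start; 65 ÷ 5 = 13 remainder 0. Last occurrence in the window: #14 on Oct 1, 2021.
Occurrences #4 through #14: 11 in total.

11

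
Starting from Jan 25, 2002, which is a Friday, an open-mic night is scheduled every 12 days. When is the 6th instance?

Mar 26, 2002

The 6th occurrence is 5 intervals after the first: 5 × 12 = 60 days after Jan 25, 2002.
Jan has 31 days — 6 days to the end of Jan leaves 54.
Feb has 28 days (26 left).
26 days into Mar → Mar 26, 2002.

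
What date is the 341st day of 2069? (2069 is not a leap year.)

January has 31 days (341 − 31 = 310 remain).
February has 28 days (310 − 28 = 282 remain).
March has 31 days (282 − 31 = 251 remain).
April has 30 days (251 − 30 = 221 remain).
May has 31 days (221 − 31 = 190 remain).
June has 30 days (190 − 30 = 160 remain).
July has 31 days (160 − 31 = 129 remain).
August has 31 days (129 − 31 = 98 remain).
September has 30 days (98 − 30 = 68 remain).
October has 31 days (68 − 31 = 37 remain).
November has 30 days (37 − 30 = 7 remain).
7 into December → December 7.

December 7, 2069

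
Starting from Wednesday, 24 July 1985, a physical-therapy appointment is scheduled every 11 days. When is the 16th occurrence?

The 16th occurrence is 15 intervals after the first: 15 × 11 = 165 days after 24 July 1985.
July has 31 days — 7 days to the end of July leaves 158.
August has 31 days (127 left).
September has 30 days (97 left).
October has 31 days (66 left).
November has 30 days (36 left).
December has 31 days (5 left).
5 days into January → 5 January 1986.

5 January 1986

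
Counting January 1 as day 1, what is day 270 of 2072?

2072-09-26

January has 31 days (270 − 31 = 239 remain).
February has 29 days (239 − 29 = 210 remain).
March has 31 days (210 − 31 = 179 remain).
April has 30 days (179 − 30 = 149 remain).
May has 31 days (149 − 31 = 118 remain).
June has 30 days (118 − 30 = 88 remain).
July has 31 days (88 − 31 = 57 remain).
August has 31 days (57 − 31 = 26 remain).
26 into September → September 26.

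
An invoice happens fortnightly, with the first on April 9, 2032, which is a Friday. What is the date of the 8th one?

July 16, 2032

The 8th occurrence is 7 intervals after the first: 7 × 14 = 98 days after April 9, 2032.
April has 30 days — 21 days to the end of April leaves 77.
May has 31 days (46 left).
June has 30 days (16 left).
16 days into July → July 16, 2032.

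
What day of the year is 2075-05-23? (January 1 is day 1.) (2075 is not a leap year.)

Days in months before May: 31 + 28 + 31 + 30 = 120.
Plus 23 days into May → day 143.

143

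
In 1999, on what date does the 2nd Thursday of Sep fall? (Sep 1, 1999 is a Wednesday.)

Sep 1999 begins on a Wednesday, so the first Thursday is Sep 2 (1 day later).
The 2nd Thursday is 1 weeks later: 2 + 7 = 9.

Sep 9, 1999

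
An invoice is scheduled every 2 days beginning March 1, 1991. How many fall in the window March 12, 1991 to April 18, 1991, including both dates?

19

Occurrences land 2·i days after March 1, 1991 for i = 0, 1, 2, …
March 12, 1991 is 11 days after the start; 11 ÷ 2 = 5 remainder 1; since the remainder is 1, round up to i = 6. First occurrence in the window: #7 on March 13, 1991 (6×2 = 12 days in).
April 18, 1991 is 48 days after the start; 48 ÷ 2 = 24 remainder 0. Last occurrence in the window: #25 on April 18, 1991.
Occurrences #7 through #25: 19 in total.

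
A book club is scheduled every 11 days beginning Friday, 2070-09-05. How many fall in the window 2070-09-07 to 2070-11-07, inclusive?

5

Occurrences land 11·i days after 2070-09-05 for i = 0, 1, 2, …
2070-09-07 is 2 days after the start; 2 ÷ 11 = 0 remainder 2; since the remainder is 2, round up to i = 1. First occurrence in the window: #2 on 2070-09-16 (1×11 = 11 days in).
2070-11-07 is 63 days after the start; 63 ÷ 11 = 5 remainder 8. Last occurrence in the window: #6 on 2070-10-30.
Occurrences #2 through #6: 5 in total.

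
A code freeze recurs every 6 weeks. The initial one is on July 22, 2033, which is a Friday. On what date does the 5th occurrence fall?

The 5th occurrence is 4 intervals after the first: 4 × 42 = 168 days after July 22, 2033.
July has 31 days — 9 days to the end of July leaves 159.
August has 31 days (128 left).
September has 30 days (98 left).
October has 31 days (67 left).
November has 30 days (37 left).
December has 31 days (6 left).
6 days into January → January 6, 2034.

January 6, 2034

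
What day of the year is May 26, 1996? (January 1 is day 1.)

Days in months before May: 31 + 29 + 31 + 30 = 121.
Plus 26 days into May → day 147.

147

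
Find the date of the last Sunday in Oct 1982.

Oct 1982 begins on a Friday, so the first Sunday is Oct 3 (2 days later).
Oct 1982 has 31 days. Adding weeks: 3, 10, 17, 24, 31 — the last one ≤ 31 is the 31st.

Oct 31, 1982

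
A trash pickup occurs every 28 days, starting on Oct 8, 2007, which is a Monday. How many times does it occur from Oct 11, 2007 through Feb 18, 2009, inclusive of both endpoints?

17

Occurrences land 28·i days after Oct 8, 2007 for i = 0, 1, 2, …
Oct 11, 2007 is 3 days after the start; 3 ÷ 28 = 0 remainder 3; since the remainder is 3, round up to i = 1. First occurrence in the window: #2 on Nov 5, 2007 (1×28 = 28 days in).
Feb 18, 2009 is 499 days after the start; 499 ÷ 28 = 17 remainder 23. Last occurrence in the window: #18 on Jan 26, 2009.
Occurrences #2 through #18: 17 in total.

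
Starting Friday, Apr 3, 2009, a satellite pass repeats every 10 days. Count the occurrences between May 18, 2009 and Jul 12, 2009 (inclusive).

Occurrences land 10·i days after Apr 3, 2009 for i = 0, 1, 2, …
May 18, 2009 is 45 days after the start; 45 ÷ 10 = 4 remainder 5; since the remainder is 5, round up to i = 5. First occurrence in the window: #6 on May 23, 2009 (5×10 = 50 days in).
Jul 12, 2009 is 100 days after the start; 100 ÷ 10 = 10 remainder 0. Last occurrence in the window: #11 on Jul 12, 2009.
Occurrences #6 through #11: 6 in total.

6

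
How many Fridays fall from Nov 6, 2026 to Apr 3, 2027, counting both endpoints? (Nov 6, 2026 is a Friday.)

Nov 6, 2026 is a Friday; the first Friday on or after it is Nov 6, 2026.
From Nov 6, 2026 to Apr 3, 2027: 24 + 31 + 31 + 28 + 31 + 3 = 148 days (rest of Nov, Dec, Jan, Feb, Mar, Apr).
148 ÷ 7 = 21 full weeks with remainder 1, so 21 more Fridays after the first → 22.

22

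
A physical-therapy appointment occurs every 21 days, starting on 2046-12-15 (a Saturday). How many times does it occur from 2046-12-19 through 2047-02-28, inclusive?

3

Occurrences land 21·i days after 2046-12-15 for i = 0, 1, 2, …
2046-12-19 is 4 days after the start; 4 ÷ 21 = 0 remainder 4; since the remainder is 4, round up to i = 1. First occurrence in the window: #2 on 2047-01-05 (1×21 = 21 days in).
2047-02-28 is 75 days after the start; 75 ÷ 21 = 3 remainder 12. Last occurrence in the window: #4 on 2047-02-16.
Occurrences #2 through #4: 3 in total.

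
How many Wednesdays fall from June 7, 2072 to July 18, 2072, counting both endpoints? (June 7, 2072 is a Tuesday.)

June 7, 2072 is a Tuesday; the first Wednesday on or after it is June 8, 2072 (1 day later).
From June 8, 2072 to July 18, 2072: 22 + 18 = 40 days (rest of June, July).
40 ÷ 7 = 5 full weeks with remainder 5, so 5 more Wednesdays after the first → 6.

6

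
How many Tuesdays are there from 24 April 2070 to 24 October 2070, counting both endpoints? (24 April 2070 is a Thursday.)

26

24 April 2070 is a Thursday; the first Tuesday on or after it is 29 April 2070 (5 days later).
From 29 April 2070 to 24 October 2070: 1 + 31 + 30 + 31 + 31 + 30 + 24 = 178 days (rest of April, May, June, July, August, September, October).
178 ÷ 7 = 25 full weeks with remainder 3, so 25 more Tuesdays after the first → 26.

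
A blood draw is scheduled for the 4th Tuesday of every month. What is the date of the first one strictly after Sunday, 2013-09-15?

September 2013 starts on a Sunday; its first Tuesday is the 3rd, so the 4th Tuesday is the 24th — 2013-09-24.
2013-09-24 is after 2013-09-15, so that is the next one.

2013-09-24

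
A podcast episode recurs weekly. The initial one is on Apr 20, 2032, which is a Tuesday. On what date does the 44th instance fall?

The 44th occurrence is 43 intervals after the first: 43 × 7 = 301 days after Apr 20, 2032.
Apr has 30 days — 10 days to the end of Apr leaves 291.
May has 31 days (260 left).
Jun has 30 days (230 left).
Jul has 31 days (199 left).
Aug has 31 days (168 left).
Sep has 30 days (138 left).
Oct has 31 days (107 left).
Nov has 30 days (77 left).
Dec has 31 days (46 left).
Jan has 31 days (15 left).
15 days into Feb → Feb 15, 2033.

Feb 15, 2033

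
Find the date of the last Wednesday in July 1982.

1982-07-28

July 1982 begins on a Thursday, so the first Wednesday is July 7 (6 days later).
July 1982 has 31 days. Adding weeks: 7, 14, 21, 28 — the last one ≤ 31 is the 28th.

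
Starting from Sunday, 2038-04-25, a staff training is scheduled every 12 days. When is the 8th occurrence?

The 8th occurrence is 7 intervals after the first: 7 × 12 = 84 days after 2038-04-25.
April has 30 days — 5 days to the end of April leaves 79.
May has 31 days (48 left).
June has 30 days (18 left).
18 days into July → 2038-07-18.

2038-07-18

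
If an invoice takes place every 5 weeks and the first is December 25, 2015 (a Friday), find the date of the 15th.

April 28, 2017

The 15th occurrence is 14 intervals after the first: 14 × 35 = 490 days after December 25, 2015.
December has 31 days — 6 days to the end of December leaves 484.
2016 has 366 days (118 left).
January has 31 days (87 left).
February has 28 days (59 left).
March has 31 days (28 left).
28 days into April → April 28, 2017.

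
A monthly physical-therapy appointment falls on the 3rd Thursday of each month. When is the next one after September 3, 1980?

September 1980 starts on a Monday; its first Thursday is the 4th, so the 3rd Thursday is the 18th — September 18, 1980.
September 18, 1980 is after September 3, 1980, so that is the next one.

September 18, 1980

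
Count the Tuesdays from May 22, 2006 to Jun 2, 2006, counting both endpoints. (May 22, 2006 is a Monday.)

2

May 22, 2006 is a Monday; the first Tuesday on or after it is May 23, 2006 (1 day later).
From May 23, 2006 to Jun 2, 2006: 8 + 2 = 10 days (rest of May, Jun).
10 ÷ 7 = 1 full weeks with remainder 3, so 1 more Tuesdays after the first → 2.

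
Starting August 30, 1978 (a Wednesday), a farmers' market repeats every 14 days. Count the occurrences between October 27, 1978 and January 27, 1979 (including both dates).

Occurrences land 14·i days after August 30, 1978 for i = 0, 1, 2, …
October 27, 1978 is 58 days after the start; 58 ÷ 14 = 4 remainder 2; since the remainder is 2, round up to i = 5. First occurrence in the window: #6 on November 8, 1978 (5×14 = 70 days in).
January 27, 1979 is 150 days after the start; 150 ÷ 14 = 10 remainder 10. Last occurrence in the window: #11 on January 17, 1979.
Occurrences #6 through #11: 6 in total.

6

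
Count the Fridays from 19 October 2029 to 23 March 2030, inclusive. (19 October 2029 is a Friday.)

19 October 2029 is a Friday; the first Friday on or after it is 19 October 2029.
From 19 October 2029 to 23 March 2030: 12 + 30 + 31 + 31 + 28 + 23 = 155 days (rest of October, November, December, January, February, March).
155 ÷ 7 = 22 full weeks with remainder 1, so 22 more Fridays after the first → 23.

23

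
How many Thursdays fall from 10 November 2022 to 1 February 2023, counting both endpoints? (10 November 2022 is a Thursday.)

12

10 November 2022 is a Thursday; the first Thursday on or after it is 10 November 2022.
From 10 November 2022 to 1 February 2023: 20 + 31 + 31 + 1 = 83 days (rest of November, December, January, February).
83 ÷ 7 = 11 full weeks with remainder 6, so 11 more Thursdays after the first → 12.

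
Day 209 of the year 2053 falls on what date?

28 July 2053

January has 31 days (209 − 31 = 178 remain).
February has 28 days (178 − 28 = 150 remain).
March has 31 days (150 − 31 = 119 remain).
April has 30 days (119 − 30 = 89 remain).
May has 31 days (89 − 31 = 58 remain).
June has 30 days (58 − 30 = 28 remain).
28 into July → July 28.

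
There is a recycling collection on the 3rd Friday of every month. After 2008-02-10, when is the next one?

February 2008 starts on a Friday; its first Friday is the 1st, so the 3rd Friday is the 15th — 2008-02-15.
2008-02-15 is after 2008-02-10, so that is the next one.

2008-02-15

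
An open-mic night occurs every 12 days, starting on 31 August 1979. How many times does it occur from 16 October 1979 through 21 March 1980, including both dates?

Occurrences land 12·i days after 31 August 1979 for i = 0, 1, 2, …
16 October 1979 is 46 days after the start; 46 ÷ 12 = 3 remainder 10; since the remainder is 10, round up to i = 4. First occurrence in the window: #5 on 18 October 1979 (4×12 = 48 days in).
21 March 1980 is 203 days after the start; 203 ÷ 12 = 16 remainder 11. Last occurrence in the window: #17 on 10 March 1980.
Occurrences #5 through #17: 13 in total.

13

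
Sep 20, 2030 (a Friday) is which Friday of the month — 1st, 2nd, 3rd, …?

Day 20 falls in week ⌈20/7⌉ of the month.
Days 1–7 hold the 1st Friday, 8–14 the 2nd, 15–21 the 3rd, 22–28 the 4th, 29–31 the 5th.
20 is in the range for the 3rd.

3rd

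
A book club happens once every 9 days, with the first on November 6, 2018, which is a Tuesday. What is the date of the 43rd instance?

November 19, 2019

The 43rd occurrence is 42 intervals after the first: 42 × 9 = 378 days after November 6, 2018.
November has 30 days — 24 days to the end of November leaves 354.
December has 31 days (323 left).
January has 31 days (292 left).
February has 28 days (264 left).
March has 31 days (233 left).
April has 30 days (203 left).
May has 31 days (172 left).
June has 30 days (142 left).
July has 31 days (111 left).
August has 31 days (80 left).
September has 30 days (50 left).
October has 31 days (19 left).
19 days into November → November 19, 2019.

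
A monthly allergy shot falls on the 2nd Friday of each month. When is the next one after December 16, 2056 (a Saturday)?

January 12, 2057

December 2056 starts on a Friday; its first Friday is the 1st, so the 2nd Friday is the 8th — December 8, 2056.
That is not after December 16, 2056, so look at January 2057.
January 2057 starts on a Monday; its first Friday is the 5th, so the 2nd Friday is the 12th — January 12, 2057.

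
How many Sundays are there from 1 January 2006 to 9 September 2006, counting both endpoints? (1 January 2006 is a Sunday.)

36

1 January 2006 is a Sunday; the first Sunday on or after it is 1 January 2006.
From 1 January 2006 to 9 September 2006: 30 + 28 + 31 + 30 + 31 + 30 + 31 + 31 + 9 = 251 days (rest of January, February, March, April, May, June, July, August, September).
251 ÷ 7 = 35 full weeks with remainder 6, so 35 more Sundays after the first → 36.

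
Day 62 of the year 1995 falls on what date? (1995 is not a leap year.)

January has 31 days (62 − 31 = 31 remain).
February has 28 days (31 − 28 = 3 remain).
3 into March → March 3.

3 March 1995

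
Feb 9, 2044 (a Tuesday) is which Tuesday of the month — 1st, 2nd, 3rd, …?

Day 9 falls in week ⌈9/7⌉ of the month.
Days 1–7 hold the 1st Tuesday, 8–14 the 2nd, 15–21 the 3rd, 22–28 the 4th, 29–31 the 5th.
9 is in the range for the 2nd.

2nd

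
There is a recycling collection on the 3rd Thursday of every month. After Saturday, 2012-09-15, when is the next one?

2012-09-20

September 2012 starts on a Saturday; its first Thursday is the 6th, so the 3rd Thursday is the 20th — 2012-09-20.
2012-09-20 is after 2012-09-15, so that is the next one.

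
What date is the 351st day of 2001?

January has 31 days (351 − 31 = 320 remain).
February has 28 days (320 − 28 = 292 remain).
March has 31 days (292 − 31 = 261 remain).
April has 30 days (261 − 30 = 231 remain).
May has 31 days (231 − 31 = 200 remain).
June has 30 days (200 − 30 = 170 remain).
July has 31 days (170 − 31 = 139 remain).
August has 31 days (139 − 31 = 108 remain).
September has 30 days (108 − 30 = 78 remain).
October has 31 days (78 − 31 = 47 remain).
November has 30 days (47 − 30 = 17 remain).
17 into December → December 17.

2001-12-17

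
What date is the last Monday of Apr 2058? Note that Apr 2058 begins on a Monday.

Apr 29, 2058

Apr 2058 begins on a Monday, so the first Monday is Apr 1.
Apr 2058 has 30 days. Adding weeks: 1, 8, 15, 22, 29 — the last one ≤ 30 is the 29th.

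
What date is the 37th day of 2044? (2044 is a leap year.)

January has 31 days (37 − 31 = 6 remain).
6 into February → February 6.

February 6, 2044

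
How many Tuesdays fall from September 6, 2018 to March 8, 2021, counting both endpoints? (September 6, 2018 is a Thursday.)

130

September 6, 2018 is a Thursday; the first Tuesday on or after it is September 11, 2018 (5 days later).
From September 11, 2018 to March 8, 2021: 111 + 365 + 366 + 67 = 909 days (rest of 2018, 2019, 2020, to March 8, 2021 in 2021).
909 ÷ 7 = 129 full weeks with remainder 6, so 129 more Tuesdays after the first → 130.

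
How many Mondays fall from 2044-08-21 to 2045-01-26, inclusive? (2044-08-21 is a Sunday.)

23

2044-08-21 is a Sunday; the first Monday on or after it is 2044-08-22 (1 day later).
From 2044-08-22 to 2045-01-26: 9 + 30 + 31 + 30 + 31 + 26 = 157 days (rest of August, September, October, November, December, January).
157 ÷ 7 = 22 full weeks with remainder 3, so 22 more Mondays after the first → 23.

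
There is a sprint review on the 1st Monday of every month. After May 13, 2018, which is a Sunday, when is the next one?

May 2018 starts on a Tuesday, so its 1st Monday is May 7, 2018 (6 days in).
That is not after May 13, 2018, so look at June 2018.
June 2018 starts on a Friday, so its 1st Monday is June 4, 2018 (3 days in).

June 4, 2018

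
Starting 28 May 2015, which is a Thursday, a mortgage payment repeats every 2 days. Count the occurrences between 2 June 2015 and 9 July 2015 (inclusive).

19

Occurrences land 2·i days after 28 May 2015 for i = 0, 1, 2, …
2 June 2015 is 5 days after the start; 5 ÷ 2 = 2 remainder 1; since the remainder is 1, round up to i = 3. First occurrence in the window: #4 on 3 June 2015 (3×2 = 6 days in).
9 July 2015 is 42 days after the start; 42 ÷ 2 = 21 remainder 0. Last occurrence in the window: #22 on 9 July 2015.
Occurrences #4 through #22: 19 in total.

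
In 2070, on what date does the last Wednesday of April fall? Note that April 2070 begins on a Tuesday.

April 30, 2070

April 2070 begins on a Tuesday, so the first Wednesday is April 2 (1 day later).
April 2070 has 30 days. Adding weeks: 2, 9, 16, 23, 30 — the last one ≤ 30 is the 30th.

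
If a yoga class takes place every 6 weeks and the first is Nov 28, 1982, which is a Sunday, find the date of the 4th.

Apr 3, 1983

The 4th occurrence is 3 intervals after the first: 3 × 42 = 126 days after Nov 28, 1982.
Nov has 30 days — 2 days to the end of Nov leaves 124.
Dec has 31 days (93 left).
Jan has 31 days (62 left).
Feb has 28 days (34 left).
Mar has 31 days (3 left).
3 days into Apr → Apr 3, 1983.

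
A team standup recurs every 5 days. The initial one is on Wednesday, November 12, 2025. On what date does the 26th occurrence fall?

March 17, 2026

The 26th occurrence is 25 intervals after the first: 25 × 5 = 125 days after November 12, 2025.
November has 30 days — 18 days to the end of November leaves 107.
December has 31 days (76 left).
January has 31 days (45 left).
February has 28 days (17 left).
17 days into March → March 17, 2026.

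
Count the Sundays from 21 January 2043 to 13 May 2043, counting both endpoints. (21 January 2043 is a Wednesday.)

16

21 January 2043 is a Wednesday; the first Sunday on or after it is 25 January 2043 (4 days later).
From 25 January 2043 to 13 May 2043: 6 + 28 + 31 + 30 + 13 = 108 days (rest of January, February, March, April, May).
108 ÷ 7 = 15 full weeks with remainder 3, so 15 more Sundays after the first → 16.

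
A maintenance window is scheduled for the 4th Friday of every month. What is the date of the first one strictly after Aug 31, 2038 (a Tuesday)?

Sep 24, 2038

Aug 2038 starts on a Sunday; its first Friday is the 6th, so the 4th Friday is the 27th — Aug 27, 2038.
That is not after Aug 31, 2038, so look at Sep 2038.
Sep 2038 starts on a Wednesday; its first Friday is the 3rd, so the 4th Friday is the 24th — Sep 24, 2038.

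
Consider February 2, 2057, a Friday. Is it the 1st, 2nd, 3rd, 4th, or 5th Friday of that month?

Day 2 falls in week ⌈2/7⌉ of the month.
Days 1–7 hold the 1st Friday, 8–14 the 2nd, 15–21 the 3rd, 22–28 the 4th, 29–31 the 5th.
2 is in the range for the 1st.

1st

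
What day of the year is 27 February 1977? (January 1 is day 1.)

Days in months before February: 31 = 31.
Plus 27 days into February → day 58.

58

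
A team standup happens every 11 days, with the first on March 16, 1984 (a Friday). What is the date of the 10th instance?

June 23, 1984

The 10th occurrence is 9 intervals after the first: 9 × 11 = 99 days after March 16, 1984.
March has 31 days — 15 days to the end of March leaves 84.
April has 30 days (54 left).
May has 31 days (23 left).
23 days into June → June 23, 1984.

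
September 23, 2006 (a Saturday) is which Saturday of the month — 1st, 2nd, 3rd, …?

4th

Day 23 falls in week ⌈23/7⌉ of the month.
Days 1–7 hold the 1st Saturday, 8–14 the 2nd, 15–21 the 3rd, 22–28 the 4th, 29–31 the 5th.
23 is in the range for the 4th.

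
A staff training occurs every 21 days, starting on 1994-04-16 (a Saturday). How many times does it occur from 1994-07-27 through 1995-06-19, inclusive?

Occurrences land 21·i days after 1994-04-16 for i = 0, 1, 2, …
1994-07-27 is 102 days after the start; 102 ÷ 21 = 4 remainder 18; since the remainder is 18, round up to i = 5. First occurrence in the window: #6 on 1994-07-30 (5×21 = 105 days in).
1995-06-19 is 429 days after the start; 429 ÷ 21 = 20 remainder 9. Last occurrence in the window: #21 on 1995-06-10.
Occurrences #6 through #21: 16 in total.

16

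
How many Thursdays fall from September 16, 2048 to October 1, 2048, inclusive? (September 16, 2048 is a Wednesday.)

3

September 16, 2048 is a Wednesday; the first Thursday on or after it is September 17, 2048 (1 day later).
From September 17, 2048 to October 1, 2048: 13 + 1 = 14 days (rest of September, October).
14 ÷ 7 = 2 full weeks with remainder 0, so 2 more Thursdays after the first → 3.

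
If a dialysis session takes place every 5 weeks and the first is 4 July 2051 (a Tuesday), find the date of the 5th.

21 November 2051

The 5th occurrence is 4 intervals after the first: 4 × 35 = 140 days after 4 July 2051.
July has 31 days — 27 days to the end of July leaves 113.
August has 31 days (82 left).
September has 30 days (52 left).
October has 31 days (21 left).
21 days into November → 21 November 2051.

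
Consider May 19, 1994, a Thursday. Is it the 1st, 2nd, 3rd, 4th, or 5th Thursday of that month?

3rd

Day 19 falls in week ⌈19/7⌉ of the month.
Days 1–7 hold the 1st Thursday, 8–14 the 2nd, 15–21 the 3rd, 22–28 the 4th, 29–31 the 5th.
19 is in the range for the 3rd.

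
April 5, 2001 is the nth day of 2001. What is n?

Days in months before April: 31 + 28 + 31 = 90.
Plus 5 days into April → day 95.

95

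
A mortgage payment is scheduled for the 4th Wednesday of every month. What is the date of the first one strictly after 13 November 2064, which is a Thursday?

November 2064 starts on a Saturday; its first Wednesday is the 5th, so the 4th Wednesday is the 26th — 26 November 2064.
26 November 2064 is after 13 November 2064, so that is the next one.

26 November 2064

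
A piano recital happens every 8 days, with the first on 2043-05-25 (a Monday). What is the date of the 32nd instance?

The 32nd occurrence is 31 intervals after the first: 31 × 8 = 248 days after 2043-05-25.
May has 31 days — 6 days to the end of May leaves 242.
June has 30 days (212 left).
July has 31 days (181 left).
August has 31 days (150 left).
September has 30 days (120 left).
October has 31 days (89 left).
November has 30 days (59 left).
December has 31 days (28 left).
28 days into January → 2044-01-28.

2044-01-28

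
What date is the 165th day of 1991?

1991-06-14

January has 31 days (165 − 31 = 134 remain).
February has 28 days (134 − 28 = 106 remain).
March has 31 days (106 − 31 = 75 remain).
April has 30 days (75 − 30 = 45 remain).
May has 31 days (45 − 31 = 14 remain).
14 into June → June 14.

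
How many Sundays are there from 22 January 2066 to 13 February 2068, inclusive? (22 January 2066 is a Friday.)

108

22 January 2066 is a Friday; the first Sunday on or after it is 24 January 2066 (2 days later).
From 24 January 2066 to 13 February 2068: 341 + 365 + 44 = 750 days (rest of 2066, 2067, to 13 February 2068 in 2068).
750 ÷ 7 = 107 full weeks with remainder 1, so 107 more Sundays after the first → 108.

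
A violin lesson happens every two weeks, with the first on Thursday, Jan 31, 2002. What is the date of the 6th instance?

Apr 11, 2002

The 6th occurrence is 5 intervals after the first: 5 × 14 = 70 days after Jan 31, 2002.
Jan has 31 days — 0 days to the end of Jan leaves 70.
Feb has 28 days (42 left).
Mar has 31 days (11 left).
11 days into Apr → Apr 11, 2002.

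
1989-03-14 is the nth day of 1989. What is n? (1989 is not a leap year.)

73

Days in months before March: 31 + 28 = 59.
Plus 14 days into March → day 73.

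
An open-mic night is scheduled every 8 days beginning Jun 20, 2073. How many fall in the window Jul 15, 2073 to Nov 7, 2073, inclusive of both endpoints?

14

Occurrences land 8·i days after Jun 20, 2073 for i = 0, 1, 2, …
Jul 15, 2073 is 25 days after the start; 25 ÷ 8 = 3 remainder 1; since the remainder is 1, round up to i = 4. First occurrence in the window: #5 on Jul 22, 2073 (4×8 = 32 days in).
Nov 7, 2073 is 140 days after the start; 140 ÷ 8 = 17 remainder 4. Last occurrence in the window: #18 on Nov 3, 2073.
Occurrences #5 through #18: 14 in total.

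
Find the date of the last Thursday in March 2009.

March 26, 2009

March 2009 begins on a Sunday, so the first Thursday is March 5 (4 days later).
March 2009 has 31 days. Adding weeks: 5, 12, 19, 26 — the last one ≤ 31 is the 26th.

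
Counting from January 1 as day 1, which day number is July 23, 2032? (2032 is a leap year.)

Days in months before July: 31 + 29 + 31 + 30 + 31 + 30 = 182.
Plus 23 days into July → day 205.

205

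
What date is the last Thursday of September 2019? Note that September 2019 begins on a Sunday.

September 2019 begins on a Sunday, so the first Thursday is September 5 (4 days later).
September 2019 has 30 days. Adding weeks: 5, 12, 19, 26 — the last one ≤ 30 is the 26th.

26 September 2019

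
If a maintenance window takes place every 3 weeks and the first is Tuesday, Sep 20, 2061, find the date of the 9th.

Mar 7, 2062

The 9th occurrence is 8 intervals after the first: 8 × 21 = 168 days after Sep 20, 2061.
Sep has 30 days — 10 days to the end of Sep leaves 158.
Oct has 31 days (127 left).
Nov has 30 days (97 left).
Dec has 31 days (66 left).
Jan has 31 days (35 left).
Feb has 28 days (7 left).
7 days into Mar → Mar 7, 2062.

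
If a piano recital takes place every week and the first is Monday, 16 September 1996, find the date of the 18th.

13 January 1997

The 18th occurrence is 17 intervals after the first: 17 × 7 = 119 days after 16 September 1996.
September has 30 days — 14 days to the end of September leaves 105.
October has 31 days (74 left).
November has 30 days (44 left).
December has 31 days (13 left).
13 days into January → 13 January 1997.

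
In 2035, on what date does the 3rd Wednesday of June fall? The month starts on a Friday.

June 2035 begins on a Friday, so the first Wednesday is June 6 (5 days later).
The 3rd Wednesday is 2 weeks later: 6 + 14 = 20.

2035-06-20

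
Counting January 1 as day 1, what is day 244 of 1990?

Jan has 31 days (244 − 31 = 213 remain).
Feb has 28 days (213 − 28 = 185 remain).
Mar has 31 days (185 − 31 = 154 remain).
Apr has 30 days (154 − 30 = 124 remain).
May has 31 days (124 − 31 = 93 remain).
Jun has 30 days (93 − 30 = 63 remain).
Jul has 31 days (63 − 31 = 32 remain).
Aug has 31 days (32 − 31 = 1 remain).
1 into Sep → Sep 1.

Sep 1, 1990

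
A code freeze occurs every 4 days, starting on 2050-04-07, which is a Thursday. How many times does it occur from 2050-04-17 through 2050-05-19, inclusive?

8

Occurrences land 4·i days after 2050-04-07 for i = 0, 1, 2, …
2050-04-17 is 10 days after the start; 10 ÷ 4 = 2 remainder 2; since the remainder is 2, round up to i = 3. First occurrence in the window: #4 on 2050-04-19 (3×4 = 12 days in).
2050-05-19 is 42 days after the start; 42 ÷ 4 = 10 remainder 2. Last occurrence in the window: #11 on 2050-05-17.
Occurrences #4 through #11: 8 in total.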